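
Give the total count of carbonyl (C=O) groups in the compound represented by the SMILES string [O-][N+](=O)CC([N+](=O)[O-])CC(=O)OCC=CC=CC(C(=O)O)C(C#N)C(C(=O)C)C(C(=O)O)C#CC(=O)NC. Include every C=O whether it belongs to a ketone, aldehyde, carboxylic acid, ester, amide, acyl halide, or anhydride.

CH2COOCH2: ester, 1 C=O (running total 1).
CH(COOH): carboxylic acid, 1 C=O (running total 2).
CH(COCH3): ketone, 1 C=O (running total 3).
CH(COOH): carboxylic acid, 1 C=O (running total 4).
CONHCH3: amide, 1 C=O (running total 5).

5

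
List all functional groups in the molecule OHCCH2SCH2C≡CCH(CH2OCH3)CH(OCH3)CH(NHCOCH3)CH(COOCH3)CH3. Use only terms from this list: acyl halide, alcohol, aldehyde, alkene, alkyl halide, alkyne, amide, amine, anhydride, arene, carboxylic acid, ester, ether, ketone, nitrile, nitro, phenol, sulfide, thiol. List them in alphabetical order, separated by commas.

aldehyde, alkyne, amide, ester, ether, sulfide

terminal –CHO: carbonyl C bonded to H and C → aldehyde.
C–S–C linkage → sulfide (thioether).
C≡C triple bond → alkyne.
pendant –CH2OCH3: C–O–C linkage → ether.
pendant –OCH3: C–O–C with sp³ C, no adjacent C=O → ether.
pendant –NHC(=O)CH3: N bonded to a carbonyl → amide (not amine).
pendant –COOCH3: carbonyl C bonded to C and –OCH3 → ester.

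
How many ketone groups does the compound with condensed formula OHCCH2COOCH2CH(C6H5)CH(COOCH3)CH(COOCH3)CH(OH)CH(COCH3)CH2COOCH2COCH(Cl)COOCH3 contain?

2

Taking each segment in turn:
  OHC: terminal –CHO: carbonyl C bonded to H and C → aldehyde.
  CH2COOCH2: –C(=O)–O–C with C on the carbonyl side → ester.
  CH(C6H5): pendant –C6H5: benzene ring → arene.
  CH(COOCH3): pendant –COOCH3: carbonyl C bonded to C and –OCH3 → ester.
  CH(COOCH3): pendant –COOCH3: carbonyl C bonded to C and –OCH3 → ester.
  CH(OH): –OH on an sp³ carbon → alcohol (secondary).
  CH(COCH3): pendant –COCH3: carbonyl C bonded to two carbons → ketone.
  CH2COOCH2: –C(=O)–O–C with C on the carbonyl side → ester.
  CO: –C(=O)– with carbon on both sides → ketone.
  CH(Cl): halogen on an sp³ carbon → alkyl halide.
  COOCH3: –C(=O)OCH3: carbonyl C bonded to C and to –OCH3 → ester (not ketone + ether).
Ketone appears at: CH(COCH3), CO → 2.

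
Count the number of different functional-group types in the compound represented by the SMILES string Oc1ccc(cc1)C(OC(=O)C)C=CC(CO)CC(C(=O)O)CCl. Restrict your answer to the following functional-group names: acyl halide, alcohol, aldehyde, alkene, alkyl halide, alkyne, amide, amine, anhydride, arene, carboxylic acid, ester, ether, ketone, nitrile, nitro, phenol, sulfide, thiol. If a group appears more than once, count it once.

7

–OH attached directly to an aromatic ring → phenol (not alcohol); the ring itself is an arene.
pendant –OC(=O)CH3: an acyloxy group → ester.
C=C double bond → alkene.
pendant –CH2OH on an sp³ backbone C → alcohol.
pendant –COOH: carbonyl C bonded to C and –OH → carboxylic acid.
halogen on an sp³ carbon → alkyl halide.
Distinct types present: alcohol, alkene, alkyl halide, arene, carboxylic acid, ester, phenol.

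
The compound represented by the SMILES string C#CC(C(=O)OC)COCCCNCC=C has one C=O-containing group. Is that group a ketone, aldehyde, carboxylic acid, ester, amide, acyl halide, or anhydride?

ester

The carbonyl is in the CH(COOCH3) segment: pendant –COOCH3: carbonyl C bonded to C and –OCH3 → ester.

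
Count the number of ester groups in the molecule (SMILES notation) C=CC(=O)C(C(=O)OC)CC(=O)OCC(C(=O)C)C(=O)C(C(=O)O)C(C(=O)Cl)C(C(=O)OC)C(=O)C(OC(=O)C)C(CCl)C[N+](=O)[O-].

4

Working along the chain:
  CH2=CH: C=C double bond → alkene.
  CO: –C(=O)– with carbon on both sides → ketone.
  CH(COOCH3): pendant –COOCH3: carbonyl C bonded to C and –OCH3 → ester.
  CH2COOCH2: –C(=O)–O–C with C on the carbonyl side → ester.
  CH(COCH3): pendant –COCH3: carbonyl C bonded to two carbons → ketone.
  CO: –C(=O)– with carbon on both sides → ketone.
  CH(COOH): pendant –COOH: carbonyl C bonded to C and –OH → carboxylic acid.
  CH(COCl): pendant –C(=O)X: carbonyl C bonded to C and halogen → acyl halide.
  CH(COOCH3): pendant –COOCH3: carbonyl C bonded to C and –OCH3 → ester.
  CO: –C(=O)– with carbon on both sides → ketone.
  CH(OCOCH3): pendant –OC(=O)CH3: an acyloxy group → ester.
  CH(CH2Cl): pendant –CH2X: halogen on sp³ carbon → alkyl halide.
  CH2NO2: –NO2 on carbon → nitro group.
Ester appears at: CH(COOCH3), CH2COOCH2, CH(COOCH3), CH(OCOCH3) → 4.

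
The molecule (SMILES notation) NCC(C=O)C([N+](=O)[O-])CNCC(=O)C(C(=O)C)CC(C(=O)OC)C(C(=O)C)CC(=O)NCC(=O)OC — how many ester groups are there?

2

Working along the chain:
  H2NCH2: –NH2 on an sp³ carbon with no adjacent C=O → amine.
  CH(CHO): pendant –CHO: carbonyl C bonded to C and H → aldehyde.
  CH(NO2): –NO2 on an sp³ carbon → nitro (the N=O is not a carbonyl).
  CH2NHCH2: C–N–C with sp³ carbons and no adjacent C=O → amine (secondary).
  CO: –C(=O)– with carbon on both sides → ketone.
  CH(COCH3): pendant –COCH3: carbonyl C bonded to two carbons → ketone.
  CH(COOCH3): pendant –COOCH3: carbonyl C bonded to C and –OCH3 → ester.
  CH(COCH3): pendant –COCH3: carbonyl C bonded to two carbons → ketone.
  CH2CONHCH2: –C(=O)–N– linkage → amide (the N is not an amine).
  COOCH3: –C(=O)OCH3: carbonyl C bonded to C and to –OCH3 → ester (not ketone + ether).
Ester appears at: CH(COOCH3), COOCH3 → 2.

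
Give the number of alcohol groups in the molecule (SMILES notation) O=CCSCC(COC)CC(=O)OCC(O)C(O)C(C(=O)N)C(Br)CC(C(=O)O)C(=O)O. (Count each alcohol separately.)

2

Reading the structure from left to right:
  OHC: terminal –CHO: carbonyl C bonded to H and C → aldehyde.
  CH2SCH2: C–S–C linkage → sulfide (thioether).
  CH(CH2OCH3): pendant –CH2OCH3: C–O–C linkage → ether.
  CH2COOCH2: –C(=O)–O–C with C on the carbonyl side → ester.
  CH(OH): –OH on an sp³ carbon → alcohol (secondary).
  CH(OH): –OH on an sp³ carbon → alcohol (secondary).
  CH(CONH2): pendant –CONH2: carbonyl C bonded to C and N → amide.
  CH(Br): halogen on an sp³ carbon → alkyl halide.
  CH(COOH): pendant –COOH: carbonyl C bonded to C and –OH → carboxylic acid.
  COOH: –COOH: carbonyl C bonded to –OH and C → carboxylic acid (the –OH is not a separate alcohol).
Alcohol appears at: CH(OH), CH(OH) → 2.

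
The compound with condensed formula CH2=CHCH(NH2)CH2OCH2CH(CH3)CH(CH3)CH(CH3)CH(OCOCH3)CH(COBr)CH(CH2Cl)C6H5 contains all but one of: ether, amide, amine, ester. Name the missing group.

ether: present (CH2OCH2 — C–O–C with sp³ carbons on both sides and no adjacent C=O → ether).
ester: present (CH(OCOCH3) — pendant –OC(=O)CH3: an acyloxy group → ester).
amine: present (CH(NH2) — –NH2 on an sp³ carbon with no adjacent C=O → amine).
amide: no segment matches this pattern.

amide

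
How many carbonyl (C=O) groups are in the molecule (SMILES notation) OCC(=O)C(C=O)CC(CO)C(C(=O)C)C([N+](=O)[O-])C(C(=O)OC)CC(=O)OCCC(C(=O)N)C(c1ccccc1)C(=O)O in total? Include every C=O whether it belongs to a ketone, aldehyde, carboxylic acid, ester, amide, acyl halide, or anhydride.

7

CO: ketone, 1 C=O (running total 1).
CH(CHO): aldehyde, 1 C=O (running total 2).
CH(COCH3): ketone, 1 C=O (running total 3).
CH(COOCH3): ester, 1 C=O (running total 4).
CH2COOCH2: ester, 1 C=O (running total 5).
CH(CONH2): amide, 1 C=O (running total 6).
COOH: carboxylic acid, 1 C=O (running total 7).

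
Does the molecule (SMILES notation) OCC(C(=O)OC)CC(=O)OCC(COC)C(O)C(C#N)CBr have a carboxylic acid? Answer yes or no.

no

Working along the chain:
  HOCH2: HO– on an sp³ carbon → alcohol.
  CH(COOCH3): pendant –COOCH3: carbonyl C bonded to C and –OCH3 → ester.
  CH2COOCH2: –C(=O)–O–C with C on the carbonyl side → ester.
  CH(CH2OCH3): pendant –CH2OCH3: C–O–C linkage → ether.
  CH(OH): –OH on an sp³ carbon → alcohol (secondary).
  CH(CN): pendant –C≡N: nitrile.
  CH2Br: halogen on an sp³ carbon → alkyl halide.
In each of CH(COOCH3) and CH2COOCH2, the acyl oxygen is bonded to carbon (–O–C), not to H, so this is an ester.
The groups actually present are: alcohol, alkyl halide, ester, ether, nitrile.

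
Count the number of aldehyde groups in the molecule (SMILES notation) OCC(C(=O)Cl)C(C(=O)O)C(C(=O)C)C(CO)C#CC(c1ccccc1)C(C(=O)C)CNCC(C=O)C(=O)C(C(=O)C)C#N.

1

HO– on an sp³ carbon → alcohol.
pendant –C(=O)X: carbonyl C bonded to C and halogen → acyl halide.
pendant –COOH: carbonyl C bonded to C and –OH → carboxylic acid.
pendant –COCH3: carbonyl C bonded to two carbons → ketone.
pendant –CH2OH on an sp³ backbone C → alcohol.
C≡C triple bond → alkyne.
pendant –C6H5: benzene ring → arene.
pendant –COCH3: carbonyl C bonded to two carbons → ketone.
C–N–C with sp³ carbons and no adjacent C=O → amine (secondary).
pendant –CHO: carbonyl C bonded to C and H → aldehyde.
–C(=O)– with carbon on both sides → ketone.
pendant –COCH3: carbonyl C bonded to two carbons → ketone.
–C≡N: carbon triple-bonded to nitrogen → nitrile.
Aldehyde appears at: CH(CHO) → 1.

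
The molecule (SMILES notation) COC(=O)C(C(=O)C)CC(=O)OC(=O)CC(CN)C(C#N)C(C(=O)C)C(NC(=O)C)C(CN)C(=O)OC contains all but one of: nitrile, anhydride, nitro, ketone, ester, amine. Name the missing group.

nitro

amine: present (CH(CH2NH2) — pendant –CH2NH2: N on sp³ C, no adjacent C=O → amine).
ester: present (CH3OOC — CH3O–C(=O)–: carbonyl C bonded to C and to –OCH3 → ester (not ketone + ether)).
ketone: present (CH(COCH3) — pendant –COCH3: carbonyl C bonded to two carbons → ketone).
nitrile: present (CH(CN) — pendant –C≡N: nitrile).
anhydride: present (CH2CO-O-COCH2 — two acyl groups sharing one oxygen, –C(=O)–O–C(=O)– → anhydride).
nitro: no segment matches this pattern.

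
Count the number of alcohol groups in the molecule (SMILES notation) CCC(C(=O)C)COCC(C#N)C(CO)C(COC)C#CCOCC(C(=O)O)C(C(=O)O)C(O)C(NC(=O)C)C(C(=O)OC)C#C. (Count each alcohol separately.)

Reading the structure from left to right:
  CH(COCH3): pendant –COCH3: carbonyl C bonded to two carbons → ketone.
  CH2OCH2: C–O–C with sp³ carbons on both sides and no adjacent C=O → ether.
  CH(CN): pendant –C≡N: nitrile.
  CH(CH2OH): pendant –CH2OH on an sp³ backbone C → alcohol.
  CH(CH2OCH3): pendant –CH2OCH3: C–O–C linkage → ether.
  C≡C: C≡C triple bond → alkyne.
  CH2OCH2: C–O–C with sp³ carbons on both sides and no adjacent C=O → ether.
  CH(COOH): pendant –COOH: carbonyl C bonded to C and –OH → carboxylic acid.
  CH(COOH): pendant –COOH: carbonyl C bonded to C and –OH → carboxylic acid.
  CH(OH): –OH on an sp³ carbon → alcohol (secondary).
  CH(NHCOCH3): pendant –NHC(=O)CH3: N bonded to a carbonyl → amide (not amine).
  CH(COOCH3): pendant –COOCH3: carbonyl C bonded to C and –OCH3 → ester.
  C≡CH: C≡C triple bond → alkyne.
Alcohol appears at: CH(CH2OH), CH(OH) → 2.

2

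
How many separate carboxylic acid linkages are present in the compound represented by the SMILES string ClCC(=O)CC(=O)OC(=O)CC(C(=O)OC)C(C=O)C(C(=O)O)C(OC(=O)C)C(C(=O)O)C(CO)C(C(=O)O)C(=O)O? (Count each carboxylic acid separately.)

halogen on an sp³ carbon → alkyl halide.
–C(=O)– with carbon on both sides → ketone.
two acyl groups sharing one oxygen, –C(=O)–O–C(=O)– → anhydride.
pendant –COOCH3: carbonyl C bonded to C and –OCH3 → ester.
pendant –CHO: carbonyl C bonded to C and H → aldehyde.
pendant –COOH: carbonyl C bonded to C and –OH → carboxylic acid.
pendant –OC(=O)CH3: an acyloxy group → ester.
pendant –COOH: carbonyl C bonded to C and –OH → carboxylic acid.
pendant –CH2OH on an sp³ backbone C → alcohol.
pendant –COOH: carbonyl C bonded to C and –OH → carboxylic acid.
–COOH: carbonyl C bonded to –OH and C → carboxylic acid (the –OH is not a separate alcohol).
Carboxylic acid appears at: CH(COOH), CH(COOH), CH(COOH), COOH → 4.

4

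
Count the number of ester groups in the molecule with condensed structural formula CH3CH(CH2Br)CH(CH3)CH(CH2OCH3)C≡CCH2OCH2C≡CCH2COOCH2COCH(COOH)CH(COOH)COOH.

1

pendant –CH2X: halogen on sp³ carbon → alkyl halide.
pendant –CH2OCH3: C–O–C linkage → ether.
C≡C triple bond → alkyne.
C–O–C with sp³ carbons on both sides and no adjacent C=O → ether.
C≡C triple bond → alkyne.
–C(=O)–O–C with C on the carbonyl side → ester.
–C(=O)– with carbon on both sides → ketone.
pendant –COOH: carbonyl C bonded to C and –OH → carboxylic acid.
pendant –COOH: carbonyl C bonded to C and –OH → carboxylic acid.
–COOH: carbonyl C bonded to –OH and C → carboxylic acid (the –OH is not a separate alcohol).
Ester appears at: CH2COOCH2 → 1.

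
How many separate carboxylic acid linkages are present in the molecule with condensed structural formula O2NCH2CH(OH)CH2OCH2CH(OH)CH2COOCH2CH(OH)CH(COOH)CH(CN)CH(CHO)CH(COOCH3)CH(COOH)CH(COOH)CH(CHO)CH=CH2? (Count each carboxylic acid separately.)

Working along the chain:
  O2NCH2: –NO2 on carbon → nitro group.
  CH(OH): –OH on an sp³ carbon → alcohol (secondary).
  CH2OCH2: C–O–C with sp³ carbons on both sides and no adjacent C=O → ether.
  CH(OH): –OH on an sp³ carbon → alcohol (secondary).
  CH2COOCH2: –C(=O)–O–C with C on the carbonyl side → ester.
  CH(OH): –OH on an sp³ carbon → alcohol (secondary).
  CH(COOH): pendant –COOH: carbonyl C bonded to C and –OH → carboxylic acid.
  CH(CN): pendant –C≡N: nitrile.
  CH(CHO): pendant –CHO: carbonyl C bonded to C and H → aldehyde.
  CH(COOCH3): pendant –COOCH3: carbonyl C bonded to C and –OCH3 → ester.
  CH(COOH): pendant –COOH: carbonyl C bonded to C and –OH → carboxylic acid.
  CH(COOH): pendant –COOH: carbonyl C bonded to C and –OH → carboxylic acid.
  CH(CHO): pendant –CHO: carbonyl C bonded to C and H → aldehyde.
  CH=CH2: C=C double bond → alkene.
Carboxylic acid appears at: CH(COOH), CH(COOH), CH(COOH) → 3.

3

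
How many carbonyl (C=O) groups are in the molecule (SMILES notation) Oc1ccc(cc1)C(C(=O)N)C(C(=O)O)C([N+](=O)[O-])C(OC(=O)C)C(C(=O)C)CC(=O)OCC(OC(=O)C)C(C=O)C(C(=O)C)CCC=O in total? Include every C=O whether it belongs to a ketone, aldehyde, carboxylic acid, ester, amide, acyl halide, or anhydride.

CH(CONH2): amide, 1 C=O (running total 1).
CH(COOH): carboxylic acid, 1 C=O (running total 2).
CH(OCOCH3): ester, 1 C=O (running total 3).
CH(COCH3): ketone, 1 C=O (running total 4).
CH2COOCH2: ester, 1 C=O (running total 5).
CH(OCOCH3): ester, 1 C=O (running total 6).
CH(CHO): aldehyde, 1 C=O (running total 7).
CH(COCH3): ketone, 1 C=O (running total 8).
CHO: aldehyde, 1 C=O (running total 9).

9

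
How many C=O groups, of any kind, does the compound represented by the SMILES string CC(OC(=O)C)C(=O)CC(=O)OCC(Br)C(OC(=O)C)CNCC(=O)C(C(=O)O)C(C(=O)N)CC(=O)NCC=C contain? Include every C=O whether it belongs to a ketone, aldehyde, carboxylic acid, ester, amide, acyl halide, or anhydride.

CH(OCOCH3): ester, 1 C=O (running total 1).
CO: ketone, 1 C=O (running total 2).
CH2COOCH2: ester, 1 C=O (running total 3).
CH(OCOCH3): ester, 1 C=O (running total 4).
CO: ketone, 1 C=O (running total 5).
CH(COOH): carboxylic acid, 1 C=O (running total 6).
CH(CONH2): amide, 1 C=O (running total 7).
CH2CONHCH2: amide, 1 C=O (running total 8).

8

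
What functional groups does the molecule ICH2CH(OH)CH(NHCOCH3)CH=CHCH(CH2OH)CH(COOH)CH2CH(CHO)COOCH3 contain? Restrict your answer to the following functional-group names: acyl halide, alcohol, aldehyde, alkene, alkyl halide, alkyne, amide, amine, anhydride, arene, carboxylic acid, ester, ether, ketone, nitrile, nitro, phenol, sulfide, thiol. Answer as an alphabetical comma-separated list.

alcohol, aldehyde, alkene, alkyl halide, amide, carboxylic acid, ester

halogen on an sp³ carbon → alkyl halide.
–OH on an sp³ carbon → alcohol (secondary).
pendant –NHC(=O)CH3: N bonded to a carbonyl → amide (not amine).
C=C double bond → alkene.
pendant –CH2OH on an sp³ backbone C → alcohol.
pendant –COOH: carbonyl C bonded to C and –OH → carboxylic acid.
pendant –CHO: carbonyl C bonded to C and H → aldehyde.
–C(=O)OCH3: carbonyl C bonded to C and to –OCH3 → ester (not ketone + ether).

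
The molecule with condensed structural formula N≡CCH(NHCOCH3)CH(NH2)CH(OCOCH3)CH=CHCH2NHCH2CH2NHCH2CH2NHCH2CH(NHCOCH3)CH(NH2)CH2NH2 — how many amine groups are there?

Reading the structure from left to right:
  N≡C: N≡C–: carbon triple-bonded to nitrogen → nitrile.
  CH(NHCOCH3): pendant –NHC(=O)CH3: N bonded to a carbonyl → amide (not amine).
  CH(NH2): –NH2 on an sp³ carbon with no adjacent C=O → amine.
  CH(OCOCH3): pendant –OC(=O)CH3: an acyloxy group → ester.
  CH=CH: C=C double bond → alkene.
  CH2NHCH2: C–N–C with sp³ carbons and no adjacent C=O → amine (secondary).
  CH2NHCH2: C–N–C with sp³ carbons and no adjacent C=O → amine (secondary).
  CH2NHCH2: C–N–C with sp³ carbons and no adjacent C=O → amine (secondary).
  CH(NHCOCH3): pendant –NHC(=O)CH3: N bonded to a carbonyl → amide (not amine).
  CH(NH2): –NH2 on an sp³ carbon with no adjacent C=O → amine.
  CH2NH2: –NH2 on an sp³ carbon with no adjacent C=O → amine.
Amine appears at: CH(NH2), CH2NHCH2, CH2NHCH2, CH2NHCH2, CH(NH2), CH2NH2 → 6.

6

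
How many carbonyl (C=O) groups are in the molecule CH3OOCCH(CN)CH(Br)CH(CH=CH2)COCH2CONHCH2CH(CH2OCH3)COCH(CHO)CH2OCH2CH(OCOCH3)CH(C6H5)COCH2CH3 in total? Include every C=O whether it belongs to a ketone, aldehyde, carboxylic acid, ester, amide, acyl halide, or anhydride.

CH3OOC: ester, 1 C=O (running total 1).
CO: ketone, 1 C=O (running total 2).
CH2CONHCH2: amide, 1 C=O (running total 3).
CO: ketone, 1 C=O (running total 4).
CH(CHO): aldehyde, 1 C=O (running total 5).
CH(OCOCH3): ester, 1 C=O (running total 6).
CO: ketone, 1 C=O (running total 7).

7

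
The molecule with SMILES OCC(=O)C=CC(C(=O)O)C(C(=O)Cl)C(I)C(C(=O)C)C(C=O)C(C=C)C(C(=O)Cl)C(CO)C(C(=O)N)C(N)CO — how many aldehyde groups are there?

1

Working along the chain:
  HOCH2: HO– on an sp³ carbon → alcohol.
  CO: –C(=O)– with carbon on both sides → ketone.
  CH=CH: C=C double bond → alkene.
  CH(COOH): pendant –COOH: carbonyl C bonded to C and –OH → carboxylic acid.
  CH(COCl): pendant –C(=O)X: carbonyl C bonded to C and halogen → acyl halide.
  CH(I): halogen on an sp³ carbon → alkyl halide.
  CH(COCH3): pendant –COCH3: carbonyl C bonded to two carbons → ketone.
  CH(CHO): pendant –CHO: carbonyl C bonded to C and H → aldehyde.
  CH(CH=CH2): pendant –CH=CH2: C=C double bond → alkene.
  CH(COCl): pendant –C(=O)X: carbonyl C bonded to C and halogen → acyl halide.
  CH(CH2OH): pendant –CH2OH on an sp³ backbone C → alcohol.
  CH(CONH2): pendant –CONH2: carbonyl C bonded to C and N → amide.
  CH(NH2): –NH2 on an sp³ carbon with no adjacent C=O → amine.
  CH2OH: –OH on an sp³ carbon → alcohol.
Aldehyde appears at: CH(CHO) → 1.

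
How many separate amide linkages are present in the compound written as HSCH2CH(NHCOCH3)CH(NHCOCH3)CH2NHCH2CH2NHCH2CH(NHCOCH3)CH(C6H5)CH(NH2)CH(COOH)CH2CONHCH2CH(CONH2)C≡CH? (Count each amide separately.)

5

Reading the structure from left to right:
  HSCH2: –SH on an sp³ carbon → thiol.
  CH(NHCOCH3): pendant –NHC(=O)CH3: N bonded to a carbonyl → amide (not amine).
  CH(NHCOCH3): pendant –NHC(=O)CH3: N bonded to a carbonyl → amide (not amine).
  CH2NHCH2: C–N–C with sp³ carbons and no adjacent C=O → amine (secondary).
  CH2NHCH2: C–N–C with sp³ carbons and no adjacent C=O → amine (secondary).
  CH(NHCOCH3): pendant –NHC(=O)CH3: N bonded to a carbonyl → amide (not amine).
  CH(C6H5): pendant –C6H5: benzene ring → arene.
  CH(NH2): –NH2 on an sp³ carbon with no adjacent C=O → amine.
  CH(COOH): pendant –COOH: carbonyl C bonded to C and –OH → carboxylic acid.
  CH2CONHCH2: –C(=O)–N– linkage → amide (the N is not an amine).
  CH(CONH2): pendant –CONH2: carbonyl C bonded to C and N → amide.
  C≡CH: C≡C triple bond → alkyne.
Amide appears at: CH(NHCOCH3), CH(NHCOCH3), CH(NHCOCH3), CH2CONHCH2, CH(CONH2) → 5.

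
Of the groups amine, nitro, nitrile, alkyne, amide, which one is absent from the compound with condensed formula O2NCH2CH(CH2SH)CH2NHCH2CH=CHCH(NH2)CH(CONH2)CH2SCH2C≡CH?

alkyne: present (C≡CH — C≡C triple bond → alkyne).
nitro: present (O2NCH2 — –NO2 on carbon → nitro group).
amine: present (CH2NHCH2 — C–N–C with sp³ carbons and no adjacent C=O → amine (secondary)).
amide: present (CH(CONH2) — pendant –CONH2: carbonyl C bonded to C and N → amide).
nitrile: absent. In C≡CH, the triple bond is C≡C, not C≡N.

nitrile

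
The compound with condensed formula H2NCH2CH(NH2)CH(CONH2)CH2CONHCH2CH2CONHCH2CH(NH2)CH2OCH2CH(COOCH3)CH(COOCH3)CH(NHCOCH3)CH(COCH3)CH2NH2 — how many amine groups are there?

4

Working along the chain:
  H2NCH2: –NH2 on an sp³ carbon with no adjacent C=O → amine.
  CH(NH2): –NH2 on an sp³ carbon with no adjacent C=O → amine.
  CH(CONH2): pendant –CONH2: carbonyl C bonded to C and N → amide.
  CH2CONHCH2: –C(=O)–N– linkage → amide (the N is not an amine).
  CH2CONHCH2: –C(=O)–N– linkage → amide (the N is not an amine).
  CH(NH2): –NH2 on an sp³ carbon with no adjacent C=O → amine.
  CH2OCH2: C–O–C with sp³ carbons on both sides and no adjacent C=O → ether.
  CH(COOCH3): pendant –COOCH3: carbonyl C bonded to C and –OCH3 → ester.
  CH(COOCH3): pendant –COOCH3: carbonyl C bonded to C and –OCH3 → ester.
  CH(NHCOCH3): pendant –NHC(=O)CH3: N bonded to a carbonyl → amide (not amine).
  CH(COCH3): pendant –COCH3: carbonyl C bonded to two carbons → ketone.
  CH2NH2: –NH2 on an sp³ carbon with no adjacent C=O → amine.
Amine appears at: H2NCH2, CH(NH2), CH(NH2), CH2NH2 → 4.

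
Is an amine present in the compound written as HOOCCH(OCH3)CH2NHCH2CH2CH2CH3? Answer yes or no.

yes

Taking each segment in turn:
  HOOC: –COOH: carbonyl C bonded to –OH and C → carboxylic acid (the –OH is not a separate alcohol).
  CH(OCH3): pendant –OCH3: C–O–C with sp³ C, no adjacent C=O → ether.
  CH2NHCH2: C–N–C with sp³ carbons and no adjacent C=O → amine (secondary).
The CH2NHCH2 segment supplies the amine: C–N–C with sp³ carbons and no adjacent C=O → amine (secondary).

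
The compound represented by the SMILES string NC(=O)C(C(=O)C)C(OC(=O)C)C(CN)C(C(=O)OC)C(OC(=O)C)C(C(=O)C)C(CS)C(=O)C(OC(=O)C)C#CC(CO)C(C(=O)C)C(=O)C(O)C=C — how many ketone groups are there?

5

Reading the structure from left to right:
  H2NCO: –C(=O)NH2: carbonyl C bonded to C and to N → amide (the N is not a separate amine).
  CH(COCH3): pendant –COCH3: carbonyl C bonded to two carbons → ketone.
  CH(OCOCH3): pendant –OC(=O)CH3: an acyloxy group → ester.
  CH(CH2NH2): pendant –CH2NH2: N on sp³ C, no adjacent C=O → amine.
  CH(COOCH3): pendant –COOCH3: carbonyl C bonded to C and –OCH3 → ester.
  CH(OCOCH3): pendant –OC(=O)CH3: an acyloxy group → ester.
  CH(COCH3): pendant –COCH3: carbonyl C bonded to two carbons → ketone.
  CH(CH2SH): pendant –CH2SH → thiol.
  CO: –C(=O)– with carbon on both sides → ketone.
  CH(OCOCH3): pendant –OC(=O)CH3: an acyloxy group → ester.
  C≡C: C≡C triple bond → alkyne.
  CH(CH2OH): pendant –CH2OH on an sp³ backbone C → alcohol.
  CH(COCH3): pendant –COCH3: carbonyl C bonded to two carbons → ketone.
  CO: –C(=O)– with carbon on both sides → ketone.
  CH(OH): –OH on an sp³ carbon → alcohol (secondary).
  CH=CH2: C=C double bond → alkene.
Ketone appears at: CH(COCH3), CH(COCH3), CO, CH(COCH3), CO → 5.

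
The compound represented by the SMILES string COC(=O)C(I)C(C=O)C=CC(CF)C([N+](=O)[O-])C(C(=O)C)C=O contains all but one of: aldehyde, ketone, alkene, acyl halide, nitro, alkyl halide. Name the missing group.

alkene: present (CH=CH — C=C double bond → alkene).
aldehyde: present (CH(CHO) — pendant –CHO: carbonyl C bonded to C and H → aldehyde).
alkyl halide: present (CH(I) — halogen on an sp³ carbon → alkyl halide).
nitro: present (CH(NO2) — –NO2 on an sp³ carbon → nitro (the N=O is not a carbonyl)).
ketone: present (CH(COCH3) — pendant –COCH3: carbonyl C bonded to two carbons → ketone).
acyl halide: no segment matches this pattern.

acyl halide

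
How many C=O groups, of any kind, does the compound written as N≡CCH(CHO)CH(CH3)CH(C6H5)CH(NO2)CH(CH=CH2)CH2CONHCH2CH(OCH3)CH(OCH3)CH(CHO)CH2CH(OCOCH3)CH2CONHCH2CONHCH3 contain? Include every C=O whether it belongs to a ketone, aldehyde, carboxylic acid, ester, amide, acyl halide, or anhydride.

CH(CHO): aldehyde, 1 C=O (running total 1).
CH2CONHCH2: amide, 1 C=O (running total 2).
CH(CHO): aldehyde, 1 C=O (running total 3).
CH(OCOCH3): ester, 1 C=O (running total 4).
CH2CONHCH2: amide, 1 C=O (running total 5).
CONHCH3: amide, 1 C=O (running total 6).

6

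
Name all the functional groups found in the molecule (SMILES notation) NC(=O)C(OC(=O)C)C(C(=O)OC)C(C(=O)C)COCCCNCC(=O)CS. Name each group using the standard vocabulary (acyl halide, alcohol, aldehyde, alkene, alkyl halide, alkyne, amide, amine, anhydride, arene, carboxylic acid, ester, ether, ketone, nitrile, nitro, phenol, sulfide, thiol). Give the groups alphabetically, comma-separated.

–C(=O)NH2: carbonyl C bonded to C and to N → amide (the N is not a separate amine).
pendant –OC(=O)CH3: an acyloxy group → ester.
pendant –COOCH3: carbonyl C bonded to C and –OCH3 → ester.
pendant –COCH3: carbonyl C bonded to two carbons → ketone.
C–O–C with sp³ carbons on both sides and no adjacent C=O → ether.
C–N–C with sp³ carbons and no adjacent C=O → amine (secondary).
–C(=O)– with carbon on both sides → ketone.
–SH on an sp³ carbon → thiol.

amide, amine, ester, ether, ketone, thiol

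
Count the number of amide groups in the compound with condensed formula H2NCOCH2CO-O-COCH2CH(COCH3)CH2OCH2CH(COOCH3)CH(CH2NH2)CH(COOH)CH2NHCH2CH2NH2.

1

Reading the structure from left to right:
  H2NCO: –C(=O)NH2: carbonyl C bonded to C and to N → amide (the N is not a separate amine).
  CH2CO-O-COCH2: two acyl groups sharing one oxygen, –C(=O)–O–C(=O)– → anhydride.
  CH(COCH3): pendant –COCH3: carbonyl C bonded to two carbons → ketone.
  CH2OCH2: C–O–C with sp³ carbons on both sides and no adjacent C=O → ether.
  CH(COOCH3): pendant –COOCH3: carbonyl C bonded to C and –OCH3 → ester.
  CH(CH2NH2): pendant –CH2NH2: N on sp³ C, no adjacent C=O → amine.
  CH(COOH): pendant –COOH: carbonyl C bonded to C and –OH → carboxylic acid.
  CH2NHCH2: C–N–C with sp³ carbons and no adjacent C=O → amine (secondary).
  CH2NH2: –NH2 on an sp³ carbon with no adjacent C=O → amine.
Amide appears at: H2NCO → 1.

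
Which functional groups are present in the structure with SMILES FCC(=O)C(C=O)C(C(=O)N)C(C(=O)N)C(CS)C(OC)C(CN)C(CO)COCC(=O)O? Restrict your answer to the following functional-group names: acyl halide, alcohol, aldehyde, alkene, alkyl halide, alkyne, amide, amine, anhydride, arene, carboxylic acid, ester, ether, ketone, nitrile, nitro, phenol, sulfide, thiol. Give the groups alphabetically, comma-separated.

alcohol, aldehyde, alkyl halide, amide, amine, carboxylic acid, ether, ketone, thiol

halogen on an sp³ carbon → alkyl halide.
–C(=O)– with carbon on both sides → ketone.
pendant –CHO: carbonyl C bonded to C and H → aldehyde.
pendant –CONH2: carbonyl C bonded to C and N → amide.
pendant –CONH2: carbonyl C bonded to C and N → amide.
pendant –CH2SH → thiol.
pendant –OCH3: C–O–C with sp³ C, no adjacent C=O → ether.
pendant –CH2NH2: N on sp³ C, no adjacent C=O → amine.
pendant –CH2OH on an sp³ backbone C → alcohol.
C–O–C with sp³ carbons on both sides and no adjacent C=O → ether.
–COOH: carbonyl C bonded to –OH and C → carboxylic acid (the –OH is not a separate alcohol).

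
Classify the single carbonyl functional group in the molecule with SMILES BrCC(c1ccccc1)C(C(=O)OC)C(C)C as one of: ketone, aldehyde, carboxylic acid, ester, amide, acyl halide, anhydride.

The carbonyl is in the CH(COOCH3) segment: pendant –COOCH3: carbonyl C bonded to C and –OCH3 → ester.

ester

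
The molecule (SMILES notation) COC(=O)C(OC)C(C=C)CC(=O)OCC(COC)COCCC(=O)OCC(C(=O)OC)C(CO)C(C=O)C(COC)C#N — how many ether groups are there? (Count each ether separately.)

4

CH3O–C(=O)–: carbonyl C bonded to C and to –OCH3 → ester (not ketone + ether).
pendant –OCH3: C–O–C with sp³ C, no adjacent C=O → ether.
pendant –CH=CH2: C=C double bond → alkene.
–C(=O)–O–C with C on the carbonyl side → ester.
pendant –CH2OCH3: C–O–C linkage → ether.
C–O–C with sp³ carbons on both sides and no adjacent C=O → ether.
–C(=O)–O–C with C on the carbonyl side → ester.
pendant –COOCH3: carbonyl C bonded to C and –OCH3 → ester.
pendant –CH2OH on an sp³ backbone C → alcohol.
pendant –CHO: carbonyl C bonded to C and H → aldehyde.
pendant –CH2OCH3: C–O–C linkage → ether.
–C≡N: carbon triple-bonded to nitrogen → nitrile.
Ether appears at: CH(OCH3), CH(CH2OCH3), CH2OCH2, CH(CH2OCH3) → 4.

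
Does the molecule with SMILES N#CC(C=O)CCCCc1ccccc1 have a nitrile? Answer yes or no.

yes

Taking each segment in turn:
  N≡C: N≡C–: carbon triple-bonded to nitrogen → nitrile.
  CH(CHO): pendant –CHO: carbonyl C bonded to C and H → aldehyde.
  C6H5: –C6H5 phenyl ring → arene.
The N≡C segment supplies the nitrile: N≡C–: carbon triple-bonded to nitrogen → nitrile.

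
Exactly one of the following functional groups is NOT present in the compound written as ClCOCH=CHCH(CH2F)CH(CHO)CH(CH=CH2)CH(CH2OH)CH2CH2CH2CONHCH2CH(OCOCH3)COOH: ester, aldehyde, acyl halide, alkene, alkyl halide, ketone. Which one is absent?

aldehyde: present (CH(CHO) — pendant –CHO: carbonyl C bonded to C and H → aldehyde).
alkene: present (CH=CH — C=C double bond → alkene).
acyl halide: present (ClCO — –C(=O)Cl: carbonyl C bonded to C and to a halogen → acyl halide (not alkyl halide)).
ester: present (CH(OCOCH3) — pendant –OC(=O)CH3: an acyloxy group → ester).
alkyl halide: present (CH(CH2F) — pendant –CH2X: halogen on sp³ carbon → alkyl halide).
ketone: absent. In CH(OCOCH3), the C=O is bonded to an –O–C group, which defines an ester, not a ketone. In CH2CONHCH2, the C=O is bonded to nitrogen, which defines an amide, not a ketone. In COOH, the C=O bears an –OH, making it a carboxylic acid rather than a ketone. In CH(CHO), the carbonyl carbon carries an H, so it is an aldehyde, not a ketone. In ClCO, the C=O is bonded to a halogen, which defines an acyl halide, not a ketone.

ketone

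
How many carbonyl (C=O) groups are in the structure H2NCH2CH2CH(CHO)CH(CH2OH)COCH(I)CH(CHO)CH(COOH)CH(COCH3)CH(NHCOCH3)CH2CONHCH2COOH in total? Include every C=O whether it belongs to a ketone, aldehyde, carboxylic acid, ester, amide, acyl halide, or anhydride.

8

CH(CHO): aldehyde, 1 C=O (running total 1).
CO: ketone, 1 C=O (running total 2).
CH(CHO): aldehyde, 1 C=O (running total 3).
CH(COOH): carboxylic acid, 1 C=O (running total 4).
CH(COCH3): ketone, 1 C=O (running total 5).
CH(NHCOCH3): amide, 1 C=O (running total 6).
CH2CONHCH2: amide, 1 C=O (running total 7).
COOH: carboxylic acid, 1 C=O (running total 8).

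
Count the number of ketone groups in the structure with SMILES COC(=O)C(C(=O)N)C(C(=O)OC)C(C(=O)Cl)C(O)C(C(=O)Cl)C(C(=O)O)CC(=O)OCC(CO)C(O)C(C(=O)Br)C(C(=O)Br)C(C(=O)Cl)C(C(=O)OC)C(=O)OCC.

0

Reading the structure from left to right:
  CH3OOC: CH3O–C(=O)–: carbonyl C bonded to C and to –OCH3 → ester (not ketone + ether).
  CH(CONH2): pendant –CONH2: carbonyl C bonded to C and N → amide.
  CH(COOCH3): pendant –COOCH3: carbonyl C bonded to C and –OCH3 → ester.
  CH(COCl): pendant –C(=O)X: carbonyl C bonded to C and halogen → acyl halide.
  CH(OH): –OH on an sp³ carbon → alcohol (secondary).
  CH(COCl): pendant –C(=O)X: carbonyl C bonded to C and halogen → acyl halide.
  CH(COOH): pendant –COOH: carbonyl C bonded to C and –OH → carboxylic acid.
  CH2COOCH2: –C(=O)–O–C with C on the carbonyl side → ester.
  CH(CH2OH): pendant –CH2OH on an sp³ backbone C → alcohol.
  CH(OH): –OH on an sp³ carbon → alcohol (secondary).
  CH(COBr): pendant –C(=O)X: carbonyl C bonded to C and halogen → acyl halide.
  CH(COBr): pendant –C(=O)X: carbonyl C bonded to C and halogen → acyl halide.
  CH(COCl): pendant –C(=O)X: carbonyl C bonded to C and halogen → acyl halide.
  CH(COOCH3): pendant –COOCH3: carbonyl C bonded to C and –OCH3 → ester.
  COOCH2CH3: –C(=O)OCH2CH3: carbonyl C bonded to C and to –OEt → ester.
No segment is a ketone: CH3OOC is ester, not ketone; CH(CONH2) is amide, not ketone; CH(COOCH3) is ester, not ketone. → 0.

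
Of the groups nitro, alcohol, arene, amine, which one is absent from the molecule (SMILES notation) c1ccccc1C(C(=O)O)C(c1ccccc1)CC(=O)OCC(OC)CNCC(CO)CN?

nitro

arene: present (C6H5 — C6H5– phenyl ring → arene).
amine: present (CH2NHCH2 — C–N–C with sp³ carbons and no adjacent C=O → amine (secondary)).
alcohol: present (CH(CH2OH) — pendant –CH2OH on an sp³ backbone C → alcohol).
nitro: no segment matches this pattern.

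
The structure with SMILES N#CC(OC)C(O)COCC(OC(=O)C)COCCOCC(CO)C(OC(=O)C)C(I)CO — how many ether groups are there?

4

Working along the chain:
  N≡C: N≡C–: carbon triple-bonded to nitrogen → nitrile.
  CH(OCH3): pendant –OCH3: C–O–C with sp³ C, no adjacent C=O → ether.
  CH(OH): –OH on an sp³ carbon → alcohol (secondary).
  CH2OCH2: C–O–C with sp³ carbons on both sides and no adjacent C=O → ether.
  CH(OCOCH3): pendant –OC(=O)CH3: an acyloxy group → ester.
  CH2OCH2: C–O–C with sp³ carbons on both sides and no adjacent C=O → ether.
  CH2OCH2: C–O–C with sp³ carbons on both sides and no adjacent C=O → ether.
  CH(CH2OH): pendant –CH2OH on an sp³ backbone C → alcohol.
  CH(OCOCH3): pendant –OC(=O)CH3: an acyloxy group → ester.
  CH(I): halogen on an sp³ carbon → alkyl halide.
  CH2OH: –OH on an sp³ carbon → alcohol.
Ether appears at: CH(OCH3), CH2OCH2, CH2OCH2, CH2OCH2 → 4.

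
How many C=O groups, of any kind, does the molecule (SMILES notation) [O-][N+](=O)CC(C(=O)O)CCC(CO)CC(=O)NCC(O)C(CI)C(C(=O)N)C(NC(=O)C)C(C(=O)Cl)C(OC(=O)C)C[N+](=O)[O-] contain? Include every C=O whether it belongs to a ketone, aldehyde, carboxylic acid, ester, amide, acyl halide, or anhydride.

6

CH(COOH): carboxylic acid, 1 C=O (running total 1).
CH2CONHCH2: amide, 1 C=O (running total 2).
CH(CONH2): amide, 1 C=O (running total 3).
CH(NHCOCH3): amide, 1 C=O (running total 4).
CH(COCl): acyl halide, 1 C=O (running total 5).
CH(OCOCH3): ester, 1 C=O (running total 6).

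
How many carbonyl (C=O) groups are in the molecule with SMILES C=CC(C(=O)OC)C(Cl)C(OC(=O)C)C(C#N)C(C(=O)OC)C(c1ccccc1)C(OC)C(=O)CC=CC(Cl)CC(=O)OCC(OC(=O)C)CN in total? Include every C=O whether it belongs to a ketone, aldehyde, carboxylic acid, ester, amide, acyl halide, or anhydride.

CH(COOCH3): ester, 1 C=O (running total 1).
CH(OCOCH3): ester, 1 C=O (running total 2).
CH(COOCH3): ester, 1 C=O (running total 3).
CO: ketone, 1 C=O (running total 4).
CH2COOCH2: ester, 1 C=O (running total 5).
CH(OCOCH3): ester, 1 C=O (running total 6).

6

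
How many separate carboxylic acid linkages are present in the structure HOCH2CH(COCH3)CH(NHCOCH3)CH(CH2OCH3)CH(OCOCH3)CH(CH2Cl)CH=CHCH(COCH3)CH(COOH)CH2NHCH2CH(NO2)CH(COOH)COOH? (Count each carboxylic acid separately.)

3

HO– on an sp³ carbon → alcohol.
pendant –COCH3: carbonyl C bonded to two carbons → ketone.
pendant –NHC(=O)CH3: N bonded to a carbonyl → amide (not amine).
pendant –CH2OCH3: C–O–C linkage → ether.
pendant –OC(=O)CH3: an acyloxy group → ester.
pendant –CH2X: halogen on sp³ carbon → alkyl halide.
C=C double bond → alkene.
pendant –COCH3: carbonyl C bonded to two carbons → ketone.
pendant –COOH: carbonyl C bonded to C and –OH → carboxylic acid.
C–N–C with sp³ carbons and no adjacent C=O → amine (secondary).
–NO2 on an sp³ carbon → nitro (the N=O is not a carbonyl).
pendant –COOH: carbonyl C bonded to C and –OH → carboxylic acid.
–COOH: carbonyl C bonded to –OH and C → carboxylic acid (the –OH is not a separate alcohol).
Carboxylic acid appears at: CH(COOH), CH(COOH), COOH → 3.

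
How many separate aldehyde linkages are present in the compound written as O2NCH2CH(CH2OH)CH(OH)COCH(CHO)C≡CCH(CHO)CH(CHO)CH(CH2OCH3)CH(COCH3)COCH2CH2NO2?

3

Reading the structure from left to right:
  O2NCH2: –NO2 on carbon → nitro group.
  CH(CH2OH): pendant –CH2OH on an sp³ backbone C → alcohol.
  CH(OH): –OH on an sp³ carbon → alcohol (secondary).
  CO: –C(=O)– with carbon on both sides → ketone.
  CH(CHO): pendant –CHO: carbonyl C bonded to C and H → aldehyde.
  C≡C: C≡C triple bond → alkyne.
  CH(CHO): pendant –CHO: carbonyl C bonded to C and H → aldehyde.
  CH(CHO): pendant –CHO: carbonyl C bonded to C and H → aldehyde.
  CH(CH2OCH3): pendant –CH2OCH3: C–O–C linkage → ether.
  CH(COCH3): pendant –COCH3: carbonyl C bonded to two carbons → ketone.
  CO: –C(=O)– with carbon on both sides → ketone.
  CH2NO2: –NO2 on carbon → nitro group.
Aldehyde appears at: CH(CHO), CH(CHO), CH(CHO) → 3.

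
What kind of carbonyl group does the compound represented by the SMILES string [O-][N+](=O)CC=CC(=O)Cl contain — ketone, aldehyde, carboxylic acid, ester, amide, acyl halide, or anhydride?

The carbonyl is in the COCl segment: –C(=O)Cl: carbonyl C bonded to C and to a halogen → acyl halide (not alkyl halide).

acyl halide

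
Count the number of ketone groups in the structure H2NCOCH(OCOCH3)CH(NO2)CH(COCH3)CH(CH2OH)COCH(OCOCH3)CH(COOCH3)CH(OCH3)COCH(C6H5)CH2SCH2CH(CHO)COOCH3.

–C(=O)NH2: carbonyl C bonded to C and to N → amide (the N is not a separate amine).
pendant –OC(=O)CH3: an acyloxy group → ester.
–NO2 on an sp³ carbon → nitro (the N=O is not a carbonyl).
pendant –COCH3: carbonyl C bonded to two carbons → ketone.
pendant –CH2OH on an sp³ backbone C → alcohol.
–C(=O)– with carbon on both sides → ketone.
pendant –OC(=O)CH3: an acyloxy group → ester.
pendant –COOCH3: carbonyl C bonded to C and –OCH3 → ester.
pendant –OCH3: C–O–C with sp³ C, no adjacent C=O → ether.
–C(=O)– with carbon on both sides → ketone.
pendant –C6H5: benzene ring → arene.
C–S–C linkage → sulfide (thioether).
pendant –CHO: carbonyl C bonded to C and H → aldehyde.
–C(=O)OCH3: carbonyl C bonded to C and to –OCH3 → ester (not ketone + ether).
Ketone appears at: CH(COCH3), CO, CO → 3.

3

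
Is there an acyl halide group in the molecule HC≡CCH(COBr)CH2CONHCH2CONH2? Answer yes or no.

Reading the structure from left to right:
  HC≡C: C≡C triple bond → alkyne.
  CH(COBr): pendant –C(=O)X: carbonyl C bonded to C and halogen → acyl halide.
  CH2CONHCH2: –C(=O)–N– linkage → amide (the N is not an amine).
  CONH2: –C(=O)NH2: carbonyl C bonded to C and to N → amide (the N is not a separate amine).
The CH(COBr) segment supplies the acyl halide: pendant –C(=O)X: carbonyl C bonded to C and halogen → acyl halide.

yes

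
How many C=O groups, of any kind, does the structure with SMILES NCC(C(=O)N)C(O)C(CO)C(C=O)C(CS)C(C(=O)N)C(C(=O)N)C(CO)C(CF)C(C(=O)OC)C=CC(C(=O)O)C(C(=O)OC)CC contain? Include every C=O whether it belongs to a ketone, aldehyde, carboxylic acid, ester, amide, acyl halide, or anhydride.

CH(CONH2): amide, 1 C=O (running total 1).
CH(CHO): aldehyde, 1 C=O (running total 2).
CH(CONH2): amide, 1 C=O (running total 3).
CH(CONH2): amide, 1 C=O (running total 4).
CH(COOCH3): ester, 1 C=O (running total 5).
CH(COOH): carboxylic acid, 1 C=O (running total 6).
CH(COOCH3): ester, 1 C=O (running total 7).

7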